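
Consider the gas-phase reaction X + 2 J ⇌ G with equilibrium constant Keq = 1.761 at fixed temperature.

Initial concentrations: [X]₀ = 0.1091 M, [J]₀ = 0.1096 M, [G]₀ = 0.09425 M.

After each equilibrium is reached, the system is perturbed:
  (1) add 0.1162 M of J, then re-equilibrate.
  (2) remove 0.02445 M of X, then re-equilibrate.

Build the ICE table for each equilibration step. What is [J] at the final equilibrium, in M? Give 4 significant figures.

[J]_eq = 0.3506 M

Q₀ = 71.92 vs Keq = 1.761 ⇒ Q>K, reverse
Step 1:
                    X           J           G
  Initial      0.1091      0.1096     0.09425
  Change      0.07321      0.1464    -0.07321
  Equil        0.1823       0.256     0.02104
  solve Keq expr → x = -0.07321; check Q = 1.761
Then add 0.1162 M of J.
Step 2:
                    X           J           G
  Initial      0.1823      0.3722     0.02104
  Change     -0.01405    -0.02809     0.01405
  Equil        0.1683      0.3441     0.03509
  solve Keq expr → x = 0.01405; check Q = 1.761
Then remove 0.02445 M of X.
Step 3:
                    X           J           G
  Initial      0.1438      0.3441     0.03509
  Change     0.003251    0.006502   -0.003251
  Equil        0.1471      0.3506     0.03184
  solve Keq expr → x = -0.003251; check Q = 1.761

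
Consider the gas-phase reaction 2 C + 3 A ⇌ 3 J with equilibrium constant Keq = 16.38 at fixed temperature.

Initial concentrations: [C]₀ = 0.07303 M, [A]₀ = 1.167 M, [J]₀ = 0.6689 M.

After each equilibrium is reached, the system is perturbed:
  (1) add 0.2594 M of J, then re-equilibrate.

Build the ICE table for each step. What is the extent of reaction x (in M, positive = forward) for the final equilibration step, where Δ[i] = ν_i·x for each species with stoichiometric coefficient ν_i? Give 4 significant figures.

Q₀ = 35.31 vs Keq = 16.38 ⇒ Q>K, reverse
Step 1:
                   C          A          J
  Initial    0.07303      1.167     0.6689
  Change     0.02219    0.03328   -0.03328
  Equil      0.09522        1.2     0.6356
  solve Keq expr → x = -0.01109; check Q = 16.38
Then add 0.2594 M of J.
Step 2:
                   C          A          J
  Initial    0.09522        1.2      0.895
  Change     0.03877    0.05816   -0.05816
  Equil        0.134      1.258     0.8369
  solve Keq expr → x = -0.01939; check Q = 16.38

x = -0.01939 M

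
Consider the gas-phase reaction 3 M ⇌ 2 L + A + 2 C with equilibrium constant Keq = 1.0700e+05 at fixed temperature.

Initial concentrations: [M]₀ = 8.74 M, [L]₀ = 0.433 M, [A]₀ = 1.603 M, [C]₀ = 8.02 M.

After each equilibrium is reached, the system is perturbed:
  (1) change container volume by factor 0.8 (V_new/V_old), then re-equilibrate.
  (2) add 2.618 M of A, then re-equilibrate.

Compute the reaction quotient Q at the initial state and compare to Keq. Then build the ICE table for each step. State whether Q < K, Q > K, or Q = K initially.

Q₀ = 0.02896; Q < K (proceeds forward)

Q₀ = 0.02896 vs Keq = 1.0700e+05 ⇒ Q<K, forward
Step 1:
                    M           L           A           C
  I              8.74       0.433       1.603        8.02
  C            -8.112       5.408       2.704       5.408
  E             0.628       5.841       4.307       13.43
  solve Keq expr → x = 2.704; check Q = 1.0700e+05
Then change container volume by factor 0.8 (V_new/V_old).
Step 2:
                    M           L           A           C
  I            0.7849       7.301       5.384       16.79
  C            0.1146    -0.07643    -0.03822    -0.07643
  E            0.8996       7.225       5.346       16.71
  solve Keq expr → x = -0.03822; check Q = 1.0700e+05
Then add 2.618 M of A.
Step 3:
                    M           L           A           C
  I            0.8996       7.225       7.964       16.71
  C            0.1157    -0.07715    -0.03857    -0.07715
  E             1.015       7.148       7.925       16.63
  solve Keq expr → x = -0.03857; check Q = 1.0700e+05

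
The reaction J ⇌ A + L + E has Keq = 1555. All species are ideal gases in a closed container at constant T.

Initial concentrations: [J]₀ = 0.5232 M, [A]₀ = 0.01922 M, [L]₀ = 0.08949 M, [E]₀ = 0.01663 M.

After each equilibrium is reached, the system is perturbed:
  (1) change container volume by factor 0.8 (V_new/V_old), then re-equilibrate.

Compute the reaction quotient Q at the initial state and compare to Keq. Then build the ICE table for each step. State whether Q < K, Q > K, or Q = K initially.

Q₀ = 5.4670e-05 vs Keq = 1555 ⇒ Q<K, forward
Step 1:
                   J          A          L          E
  init        0.5232    0.01922    0.08949    0.01663
  Δ          -0.5231     0.5231     0.5231     0.5231
  eq      1.1530e-04     0.5423     0.6126     0.5397
  solve Keq expr → x = 0.5231; check Q = 1555
Then change container volume by factor 0.8 (V_new/V_old).
Step 2:
                   J          A          L          E
  init    1.4413e-04     0.6779     0.7657     0.6746
  Δ       8.0994e-05 -8.0994e-05 -8.0994e-05 -8.0994e-05
  eq      2.2512e-04     0.6778     0.7656     0.6746
  solve Keq expr → x = -8.0994e-05; check Q = 1555

Q₀ = 5.4670e-05; Q < K (proceeds forward)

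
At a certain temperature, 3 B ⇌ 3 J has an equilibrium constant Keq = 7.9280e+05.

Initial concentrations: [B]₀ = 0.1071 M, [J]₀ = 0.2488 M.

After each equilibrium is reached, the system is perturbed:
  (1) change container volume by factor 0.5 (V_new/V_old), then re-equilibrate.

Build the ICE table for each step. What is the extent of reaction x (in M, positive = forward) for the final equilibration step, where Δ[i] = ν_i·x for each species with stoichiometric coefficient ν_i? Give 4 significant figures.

Q₀ = 12.54 vs Keq = 7.9280e+05 ⇒ Q<K, forward
Step 1:
                  B         J
  init       0.1071    0.2488
  Δ         -0.1033    0.1033
  eq       0.003804    0.3521
  solve Keq expr → x = 0.03443; check Q = 7.9280e+05
Then change container volume by factor 0.5 (V_new/V_old).
Step 2:
                  B         J
  init     0.007609    0.7042
  Δ               0         0
  eq       0.007609    0.7042
  solve Keq expr → x = 0; check Q = 7.9280e+05

x = 0 M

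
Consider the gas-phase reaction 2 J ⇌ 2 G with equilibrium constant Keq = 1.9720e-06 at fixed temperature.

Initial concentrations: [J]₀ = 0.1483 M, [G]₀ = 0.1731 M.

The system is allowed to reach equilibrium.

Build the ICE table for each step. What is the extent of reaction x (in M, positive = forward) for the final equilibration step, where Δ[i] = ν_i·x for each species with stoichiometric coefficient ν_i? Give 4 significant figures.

Q₀ = 1.362 vs Keq = 1.9720e-06 ⇒ Q>K, reverse
Step 1:
                    J           G
  Initial      0.1483      0.1731
  Change       0.1726     -0.1726
  Equil        0.3209  4.5070e-04
  solve Keq expr → x = -0.08632; check Q = 1.9720e-06

x = -0.08632 M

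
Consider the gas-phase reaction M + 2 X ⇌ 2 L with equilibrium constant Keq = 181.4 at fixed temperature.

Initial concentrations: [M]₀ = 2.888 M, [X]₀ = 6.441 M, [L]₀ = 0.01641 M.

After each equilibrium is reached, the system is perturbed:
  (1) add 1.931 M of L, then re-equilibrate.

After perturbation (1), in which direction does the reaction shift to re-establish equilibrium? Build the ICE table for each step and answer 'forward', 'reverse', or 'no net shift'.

Direction: reverse

Q₀ = 2.2476e-06 vs Keq = 181.4 ⇒ Q<K, forward
Step 1:
                    M           X           L
  I             2.888       6.441     0.01641
  C            -2.722      -5.445       5.445
  E            0.1656      0.9963       5.461
  solve Keq expr → x = 2.722; check Q = 181.4
Then add 1.931 M of L.
Step 2:
                    M           X           L
  I            0.1656      0.9963       7.392
  C           0.06425      0.1285     -0.1285
  E            0.2299       1.125       7.264
  solve Keq expr → x = -0.06425; check Q = 181.4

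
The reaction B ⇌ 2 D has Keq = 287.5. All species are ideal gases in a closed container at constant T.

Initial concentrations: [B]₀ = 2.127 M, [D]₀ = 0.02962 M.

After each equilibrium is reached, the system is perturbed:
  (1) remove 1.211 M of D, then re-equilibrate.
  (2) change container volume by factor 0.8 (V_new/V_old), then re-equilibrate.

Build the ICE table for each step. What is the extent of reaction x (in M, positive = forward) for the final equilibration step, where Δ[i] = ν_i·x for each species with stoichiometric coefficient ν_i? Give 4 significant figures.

Q₀ = 4.1248e-04 vs Keq = 287.5 ⇒ Q<K, forward
Step 1:
                  B         D
  I           2.127   0.02962
  C          -2.067     4.133
  E         0.06028     4.163
  solve Keq expr → x = 2.067; check Q = 287.5
Then remove 1.211 M of D.
Step 2:
                  B         D
  I         0.06028     2.952
  C        -0.02878   0.05755
  E         0.03151      3.01
  solve Keq expr → x = 0.02878; check Q = 287.5
Then change container volume by factor 0.8 (V_new/V_old).
Step 3:
                  B         D
  I         0.03938     3.762
  C        0.009357  -0.01871
  E         0.04874     3.743
  solve Keq expr → x = -0.009357; check Q = 287.5

x = -0.009357 M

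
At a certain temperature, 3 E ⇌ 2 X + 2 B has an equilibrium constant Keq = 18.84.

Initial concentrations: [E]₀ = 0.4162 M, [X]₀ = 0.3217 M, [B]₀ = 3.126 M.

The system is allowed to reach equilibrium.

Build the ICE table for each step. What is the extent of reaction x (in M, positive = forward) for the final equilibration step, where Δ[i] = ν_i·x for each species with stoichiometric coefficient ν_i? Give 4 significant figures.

Q₀ = 14.03 vs Keq = 18.84 ⇒ Q<K, forward
Step 1:
                    E           X           B
  Initial      0.4162      0.3217       3.126
  Change     -0.02479     0.01653     0.01653
  Equil        0.3914      0.3382       3.143
  solve Keq expr → x = 0.008264; check Q = 18.84

x = 0.008264 M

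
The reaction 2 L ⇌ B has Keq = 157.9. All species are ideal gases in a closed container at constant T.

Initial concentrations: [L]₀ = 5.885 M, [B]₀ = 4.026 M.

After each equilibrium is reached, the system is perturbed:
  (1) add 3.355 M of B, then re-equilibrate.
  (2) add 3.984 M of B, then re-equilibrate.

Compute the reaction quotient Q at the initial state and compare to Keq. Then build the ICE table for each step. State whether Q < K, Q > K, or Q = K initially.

Q₀ = 0.1162 vs Keq = 157.9 ⇒ Q<K, forward
Step 1:
                   L          B
  init         5.885      4.026
  Δ           -5.677      2.838
  eq          0.2085      6.864
  solve Keq expr → x = 2.838; check Q = 157.9
Then add 3.355 M of B.
Step 2:
                   L          B
  init        0.2085      10.22
  Δ          0.04562   -0.02281
  eq          0.2541       10.2
  solve Keq expr → x = -0.02281; check Q = 157.9
Then add 3.984 M of B.
Step 3:
                   L          B
  init        0.2541      14.18
  Δ          0.04532   -0.02266
  eq          0.2994      14.16
  solve Keq expr → x = -0.02266; check Q = 157.9

Q₀ = 0.1162; Q < K (proceeds forward)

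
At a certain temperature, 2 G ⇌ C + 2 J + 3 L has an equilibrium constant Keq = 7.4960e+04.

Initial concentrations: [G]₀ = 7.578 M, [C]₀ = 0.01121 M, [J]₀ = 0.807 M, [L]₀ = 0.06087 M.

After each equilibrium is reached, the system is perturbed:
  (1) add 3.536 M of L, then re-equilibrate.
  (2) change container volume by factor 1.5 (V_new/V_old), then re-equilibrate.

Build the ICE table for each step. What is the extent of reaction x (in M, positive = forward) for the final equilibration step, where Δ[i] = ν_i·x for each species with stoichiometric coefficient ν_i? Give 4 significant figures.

Q₀ = 2.8672e-08 vs Keq = 7.4960e+04 ⇒ Q<K, forward
Step 1:
                   G          C          J          L
  I            7.578    0.01121      0.807    0.06087
  C           -6.253      3.127      6.253       9.38
  E            1.325      3.138       7.06       9.44
  solve Keq expr → x = 3.127; check Q = 7.4960e+04
Then add 3.536 M of L.
Step 2:
                   G          C          J          L
  I            1.325      3.138       7.06      12.98
  C           0.4516    -0.2258    -0.4516    -0.6774
  E            1.777      2.912      6.608       12.3
  solve Keq expr → x = -0.2258; check Q = 7.4960e+04
Then change container volume by factor 1.5 (V_new/V_old).
Step 3:
                   G          C          J          L
  I            1.184      1.941      4.406      8.199
  C          -0.4817     0.2408     0.4817     0.7225
  E           0.7027      2.182      4.887      8.922
  solve Keq expr → x = 0.2408; check Q = 7.4960e+04

x = 0.2408 M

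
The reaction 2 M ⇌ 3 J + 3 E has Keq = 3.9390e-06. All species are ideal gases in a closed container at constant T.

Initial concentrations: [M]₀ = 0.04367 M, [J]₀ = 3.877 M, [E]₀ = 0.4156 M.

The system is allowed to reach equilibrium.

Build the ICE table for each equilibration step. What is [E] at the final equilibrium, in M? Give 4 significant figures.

Q₀ = 2194 vs Keq = 3.9390e-06 ⇒ Q>K, reverse
Step 1:
                    M           J           E
  Initial     0.04367       3.877      0.4156
  Change       0.2756     -0.4135     -0.4135
  Equil        0.3193       3.464     0.00213
  solve Keq expr → x = -0.1378; check Q = 3.9390e-06

[E]_eq = 0.00213 M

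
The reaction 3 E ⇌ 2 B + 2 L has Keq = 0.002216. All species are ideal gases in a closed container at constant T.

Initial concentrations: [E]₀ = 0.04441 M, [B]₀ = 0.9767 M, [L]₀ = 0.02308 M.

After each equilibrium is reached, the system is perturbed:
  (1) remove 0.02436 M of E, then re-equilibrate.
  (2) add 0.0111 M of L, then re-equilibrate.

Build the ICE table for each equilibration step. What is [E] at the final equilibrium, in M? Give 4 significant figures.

[E]_eq = 0.06994 M

Q₀ = 5.802 vs Keq = 0.002216 ⇒ Q>K, reverse
Step 1:
                  E         B         L
  init      0.04441    0.9767   0.02308
  Δ         0.03303  -0.02202  -0.02202
  eq        0.07744    0.9547  0.001063
  solve Keq expr → x = -0.01101; check Q = 0.002216
Then remove 0.02436 M of E.
Step 2:
                  E         B         L
  init      0.05308    0.9547  0.001063
  Δ       6.7173e-04 -4.4782e-04 -4.4782e-04
  eq        0.05375    0.9542 6.1471e-04
  solve Keq expr → x = -2.2391e-04; check Q = 0.002216
Then add 0.0111 M of L.
Step 3:
                  E         B         L
  init      0.05375    0.9542   0.01171
  Δ         0.01619  -0.01079  -0.01079
  eq        0.06994    0.9434 9.2282e-04
  solve Keq expr → x = -0.005396; check Q = 0.002216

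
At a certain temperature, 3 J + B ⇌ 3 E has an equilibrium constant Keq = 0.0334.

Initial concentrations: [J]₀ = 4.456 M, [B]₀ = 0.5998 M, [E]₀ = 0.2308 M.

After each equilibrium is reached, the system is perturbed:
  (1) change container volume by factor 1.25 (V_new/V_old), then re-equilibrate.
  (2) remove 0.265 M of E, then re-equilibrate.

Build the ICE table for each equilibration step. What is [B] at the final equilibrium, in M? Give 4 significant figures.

Q₀ = 2.3167e-04 vs Keq = 0.0334 ⇒ Q<K, forward
Step 1:
                    J           B           E
  I             4.456      0.5998      0.2308
  C           -0.6563     -0.2188      0.6563
  E               3.8       0.381      0.8871
  solve Keq expr → x = 0.2188; check Q = 0.0334
Then change container volume by factor 1.25 (V_new/V_old).
Step 2:
                    J           B           E
  I              3.04      0.3048      0.7097
  C           0.03493     0.01164    -0.03493
  E             3.075      0.3165      0.6748
  solve Keq expr → x = -0.01164; check Q = 0.0334
Then remove 0.265 M of E.
Step 3:
                    J           B           E
  I             3.075      0.3165      0.4098
  C           -0.1817    -0.06057      0.1817
  E             2.893      0.2559      0.5915
  solve Keq expr → x = 0.06057; check Q = 0.0334

[B]_eq = 0.2559 M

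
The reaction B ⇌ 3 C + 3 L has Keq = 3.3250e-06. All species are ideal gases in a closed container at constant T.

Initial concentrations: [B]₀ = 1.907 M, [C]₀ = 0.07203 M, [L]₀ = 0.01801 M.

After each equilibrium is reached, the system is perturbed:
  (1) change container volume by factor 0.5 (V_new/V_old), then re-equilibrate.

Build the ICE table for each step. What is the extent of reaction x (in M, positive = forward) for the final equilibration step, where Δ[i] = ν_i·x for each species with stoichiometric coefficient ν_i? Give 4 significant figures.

x = -0.03828 M

Q₀ = 1.1448e-09 vs Keq = 3.3250e-06 ⇒ Q<K, forward
Step 1:
                   B          C          L
  I            1.907    0.07203    0.01801
  C         -0.03111    0.09332    0.09332
  E            1.876     0.1653     0.1113
  solve Keq expr → x = 0.03111; check Q = 3.3250e-06
Then change container volume by factor 0.5 (V_new/V_old).
Step 2:
                   B          C          L
  I            3.752     0.3307     0.2227
  C          0.03828    -0.1148    -0.1148
  E             3.79     0.2159     0.1078
  solve Keq expr → x = -0.03828; check Q = 3.3250e-06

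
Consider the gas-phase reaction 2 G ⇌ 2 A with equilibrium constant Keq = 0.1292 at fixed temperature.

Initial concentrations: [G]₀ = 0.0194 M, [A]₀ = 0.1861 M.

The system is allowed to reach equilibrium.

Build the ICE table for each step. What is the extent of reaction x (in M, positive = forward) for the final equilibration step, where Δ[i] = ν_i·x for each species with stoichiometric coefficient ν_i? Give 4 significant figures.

x = -0.06588 M

Q₀ = 92.02 vs Keq = 0.1292 ⇒ Q>K, reverse
Step 1:
                    G           A
  init         0.0194      0.1861
  Δ            0.1318     -0.1318
  eq           0.1512     0.05434
  solve Keq expr → x = -0.06588; check Q = 0.1292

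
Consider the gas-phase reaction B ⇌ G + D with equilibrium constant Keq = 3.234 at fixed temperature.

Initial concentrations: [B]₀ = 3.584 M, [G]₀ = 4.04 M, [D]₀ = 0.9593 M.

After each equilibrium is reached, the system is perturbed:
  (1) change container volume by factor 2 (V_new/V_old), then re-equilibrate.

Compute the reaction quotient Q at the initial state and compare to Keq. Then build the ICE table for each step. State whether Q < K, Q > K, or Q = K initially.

Q₀ = 1.081; Q < K (proceeds forward)

Q₀ = 1.081 vs Keq = 3.234 ⇒ Q<K, forward
Step 1:
                    B           G           D
  Initial       3.584        4.04      0.9593
  Change      -0.8494      0.8494      0.8494
  Equil         2.735       4.889       1.809
  solve Keq expr → x = 0.8494; check Q = 3.234
Then change container volume by factor 2 (V_new/V_old).
Step 2:
                    B           G           D
  Initial       1.367       2.445      0.9044
  Change      -0.3203      0.3203      0.3203
  Equil         1.047       2.765       1.225
  solve Keq expr → x = 0.3203; check Q = 3.234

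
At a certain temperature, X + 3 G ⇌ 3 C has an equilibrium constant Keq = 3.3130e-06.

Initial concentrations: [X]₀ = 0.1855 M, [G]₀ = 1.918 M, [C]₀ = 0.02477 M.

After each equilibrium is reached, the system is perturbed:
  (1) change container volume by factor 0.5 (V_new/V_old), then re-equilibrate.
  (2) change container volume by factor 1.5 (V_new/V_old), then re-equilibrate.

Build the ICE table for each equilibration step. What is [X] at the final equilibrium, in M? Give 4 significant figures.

[X]_eq = 0.2503 M

Q₀ = 1.1611e-05 vs Keq = 3.3130e-06 ⇒ Q>K, reverse
Step 1:
                    X           G           C
  Initial      0.1855       1.918     0.02477
  Change      0.00277    0.008311   -0.008311
  Equil        0.1883       1.926     0.01646
  solve Keq expr → x = -0.00277; check Q = 3.3130e-06
Then change container volume by factor 0.5 (V_new/V_old).
Step 2:
                    X           G           C
  Initial      0.3765       3.853     0.03292
  Change    -0.002788   -0.008363    0.008363
  Equil        0.3738       3.844     0.04128
  solve Keq expr → x = 0.002788; check Q = 3.3130e-06
Then change container volume by factor 1.5 (V_new/V_old).
Step 3:
                    X           G           C
  Initial      0.2492       2.563     0.02752
  Change     0.001137    0.003411   -0.003411
  Equil        0.2503       2.566     0.02411
  solve Keq expr → x = -0.001137; check Q = 3.3130e-06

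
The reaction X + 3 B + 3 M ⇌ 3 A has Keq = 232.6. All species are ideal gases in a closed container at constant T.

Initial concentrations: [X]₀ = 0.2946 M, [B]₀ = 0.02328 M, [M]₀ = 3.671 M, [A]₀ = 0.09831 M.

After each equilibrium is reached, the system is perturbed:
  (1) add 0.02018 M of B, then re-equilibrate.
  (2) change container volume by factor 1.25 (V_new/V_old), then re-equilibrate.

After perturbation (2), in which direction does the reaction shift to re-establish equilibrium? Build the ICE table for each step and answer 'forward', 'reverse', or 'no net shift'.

Q₀ = 5.167 vs Keq = 232.6 ⇒ Q<K, forward
Step 1:
                  X         B         M         A
  init       0.2946   0.02328     3.671   0.09831
  Δ       -0.005206  -0.01562  -0.01562   0.01562
  eq         0.2894  0.007662     3.655    0.1139
  solve Keq expr → x = 0.005206; check Q = 232.6
Then add 0.02018 M of B.
Step 2:
                  X         B         M         A
  init       0.2894   0.02784     3.655    0.1139
  Δ       -0.006268   -0.0188   -0.0188    0.0188
  eq         0.2831  0.009038     3.637    0.1327
  solve Keq expr → x = 0.006268; check Q = 232.6
Then change container volume by factor 1.25 (V_new/V_old).
Step 3:
                  X         B         M         A
  init       0.2265  0.007231     2.909    0.1062
  Δ       7.5952e-04  0.002279  0.002279 -0.002279
  eq         0.2273  0.009509     2.912    0.1039
  solve Keq expr → x = -7.5952e-04; check Q = 232.6

Direction: reverse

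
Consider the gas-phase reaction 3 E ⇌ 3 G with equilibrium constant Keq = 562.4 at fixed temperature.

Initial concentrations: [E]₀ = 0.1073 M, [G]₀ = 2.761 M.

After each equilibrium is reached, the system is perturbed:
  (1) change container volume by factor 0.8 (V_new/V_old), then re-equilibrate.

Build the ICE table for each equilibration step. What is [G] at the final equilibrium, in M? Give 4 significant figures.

[G]_eq = 3.198 M

Q₀ = 1.7037e+04 vs Keq = 562.4 ⇒ Q>K, reverse
Step 1:
                    E           G
  Initial      0.1073       2.761
  Change       0.2026     -0.2026
  Equil        0.3099       2.558
  solve Keq expr → x = -0.06755; check Q = 562.4
Then change container volume by factor 0.8 (V_new/V_old).
Step 2:
                    E           G
  Initial      0.3874       3.198
  Change            0           0
  Equil        0.3874       3.198
  solve Keq expr → x = 0; check Q = 562.4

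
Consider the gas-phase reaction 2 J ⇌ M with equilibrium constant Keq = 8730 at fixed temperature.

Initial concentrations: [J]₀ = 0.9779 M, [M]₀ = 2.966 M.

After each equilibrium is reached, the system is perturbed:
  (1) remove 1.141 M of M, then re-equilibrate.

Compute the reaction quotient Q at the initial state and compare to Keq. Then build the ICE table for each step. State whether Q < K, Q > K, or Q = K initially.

Q₀ = 3.102; Q < K (proceeds forward)

Q₀ = 3.102 vs Keq = 8730 ⇒ Q<K, forward
Step 1:
                  J         M
  I          0.9779     2.966
  C          -0.958     0.479
  E         0.01987     3.445
  solve Keq expr → x = 0.479; check Q = 8730
Then remove 1.141 M of M.
Step 2:
                  J         M
  I         0.01987     2.304
  C       -0.003613  0.001807
  E         0.01625     2.306
  solve Keq expr → x = 0.001807; check Q = 8730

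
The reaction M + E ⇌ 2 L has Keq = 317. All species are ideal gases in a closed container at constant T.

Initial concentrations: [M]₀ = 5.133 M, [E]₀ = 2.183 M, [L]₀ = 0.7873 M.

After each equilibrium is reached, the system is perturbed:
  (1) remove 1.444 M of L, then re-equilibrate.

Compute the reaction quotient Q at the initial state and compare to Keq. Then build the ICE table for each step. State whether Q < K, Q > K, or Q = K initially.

Q₀ = 0.05532; Q < K (proceeds forward)

Q₀ = 0.05532 vs Keq = 317 ⇒ Q<K, forward
Step 1:
                  M         E         L
  I           5.133     2.183    0.7873
  C          -2.155    -2.155     4.311
  E           2.978   0.02754     5.098
  solve Keq expr → x = 2.155; check Q = 317
Then remove 1.444 M of L.
Step 2:
                  M         E         L
  I           2.978   0.02754     3.654
  C        -0.01312  -0.01312   0.02625
  E           2.964   0.01441      3.68
  solve Keq expr → x = 0.01312; check Q = 317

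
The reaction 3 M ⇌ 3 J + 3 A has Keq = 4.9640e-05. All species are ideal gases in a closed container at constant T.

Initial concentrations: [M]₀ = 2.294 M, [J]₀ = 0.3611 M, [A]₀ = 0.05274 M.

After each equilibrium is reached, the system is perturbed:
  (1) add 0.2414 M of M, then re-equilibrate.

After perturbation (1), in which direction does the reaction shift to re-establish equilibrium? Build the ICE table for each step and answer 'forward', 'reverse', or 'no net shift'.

Q₀ = 5.7217e-07 vs Keq = 4.9640e-05 ⇒ Q<K, forward
Step 1:
                  M         J         A
  init        2.294    0.3611   0.05274
  Δ         -0.1153    0.1153    0.1153
  eq          2.179    0.4764    0.1681
  solve Keq expr → x = 0.03844; check Q = 4.9640e-05
Then add 0.2414 M of M.
Step 2:
                  M         J         A
  init         2.42    0.4764    0.1681
  Δ        -0.01278   0.01278   0.01278
  eq          2.407    0.4892    0.1808
  solve Keq expr → x = 0.004261; check Q = 4.9640e-05

Direction: forward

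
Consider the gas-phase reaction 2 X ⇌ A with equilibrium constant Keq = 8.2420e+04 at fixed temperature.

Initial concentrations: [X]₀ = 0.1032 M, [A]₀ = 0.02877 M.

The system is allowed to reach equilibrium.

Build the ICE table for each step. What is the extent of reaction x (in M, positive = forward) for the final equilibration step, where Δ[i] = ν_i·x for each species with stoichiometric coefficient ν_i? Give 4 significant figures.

Q₀ = 2.701 vs Keq = 8.2420e+04 ⇒ Q<K, forward
Step 1:
                    X           A
  Initial      0.1032     0.02877
  Change      -0.1022     0.05111
  Equil    9.8446e-04     0.07988
  solve Keq expr → x = 0.05111; check Q = 8.2420e+04

x = 0.05111 M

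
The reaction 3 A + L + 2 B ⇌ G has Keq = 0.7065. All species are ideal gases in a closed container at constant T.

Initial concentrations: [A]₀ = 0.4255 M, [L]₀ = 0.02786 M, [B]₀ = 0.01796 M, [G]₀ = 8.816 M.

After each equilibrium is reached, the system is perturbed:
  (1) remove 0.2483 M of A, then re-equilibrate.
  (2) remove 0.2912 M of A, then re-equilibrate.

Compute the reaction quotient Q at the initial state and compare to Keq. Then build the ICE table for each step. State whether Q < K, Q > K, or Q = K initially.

Q₀ = 1.2734e+07; Q > K (proceeds reverse)

Q₀ = 1.2734e+07 vs Keq = 0.7065 ⇒ Q>K, reverse
Step 1:
                    A           L           B           G
  I            0.4255     0.02786     0.01796       8.816
  C             1.842      0.6139       1.228     -0.6139
  E             2.267      0.6418       1.246       8.202
  solve Keq expr → x = -0.6139; check Q = 0.7065
Then remove 0.2483 M of A.
Step 2:
                    A           L           B           G
  I             2.019      0.6418       1.246       8.202
  C            0.1149     0.03829     0.07658    -0.03829
  E             2.134      0.6801       1.322       8.164
  solve Keq expr → x = -0.03829; check Q = 0.7065
Then remove 0.2912 M of A.
Step 3:
                    A           L           B           G
  I             1.843      0.6801       1.322       8.164
  C            0.1441     0.04802     0.09604    -0.04802
  E             1.987      0.7281       1.418       8.116
  solve Keq expr → x = -0.04802; check Q = 0.7065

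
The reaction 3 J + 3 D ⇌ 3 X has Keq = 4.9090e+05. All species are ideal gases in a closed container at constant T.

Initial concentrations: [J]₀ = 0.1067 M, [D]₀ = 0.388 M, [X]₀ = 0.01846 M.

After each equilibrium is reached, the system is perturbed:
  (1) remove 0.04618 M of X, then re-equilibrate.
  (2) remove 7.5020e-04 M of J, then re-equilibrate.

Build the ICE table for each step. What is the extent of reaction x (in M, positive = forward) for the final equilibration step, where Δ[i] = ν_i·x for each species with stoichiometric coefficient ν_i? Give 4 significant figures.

Q₀ = 0.08866 vs Keq = 4.9090e+05 ⇒ Q<K, forward
Step 1:
                   J          D          X
  Initial     0.1067      0.388    0.01846
  Change     -0.1014    -0.1014     0.1014
  Equil     0.005301     0.2866     0.1199
  solve Keq expr → x = 0.0338; check Q = 4.9090e+05
Then remove 0.04618 M of X.
Step 2:
                   J          D          X
  Initial   0.005301     0.2866    0.07368
  Change   -0.001934  -0.001934   0.001934
  Equil     0.003367     0.2847    0.07561
  solve Keq expr → x = 6.4476e-04; check Q = 4.9090e+05
Then remove 7.5020e-04 M of J.
Step 3:
                   J          D          X
  Initial   0.002617     0.2847    0.07561
  Change  7.1027e-04 7.1027e-04 -7.1027e-04
  Equil     0.003327     0.2854     0.0749
  solve Keq expr → x = -2.3676e-04; check Q = 4.9090e+05

x = -2.3676e-04 M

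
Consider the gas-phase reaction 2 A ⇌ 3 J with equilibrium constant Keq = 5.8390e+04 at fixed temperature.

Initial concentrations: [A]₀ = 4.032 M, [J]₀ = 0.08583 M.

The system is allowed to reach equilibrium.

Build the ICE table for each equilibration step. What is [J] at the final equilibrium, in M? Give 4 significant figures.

[J]_eq = 6.042 M

Q₀ = 3.8893e-05 vs Keq = 5.8390e+04 ⇒ Q<K, forward
Step 1:
                    A           J
  init          4.032     0.08583
  Δ            -3.971       5.956
  eq          0.06146       6.042
  solve Keq expr → x = 1.985; check Q = 5.8390e+04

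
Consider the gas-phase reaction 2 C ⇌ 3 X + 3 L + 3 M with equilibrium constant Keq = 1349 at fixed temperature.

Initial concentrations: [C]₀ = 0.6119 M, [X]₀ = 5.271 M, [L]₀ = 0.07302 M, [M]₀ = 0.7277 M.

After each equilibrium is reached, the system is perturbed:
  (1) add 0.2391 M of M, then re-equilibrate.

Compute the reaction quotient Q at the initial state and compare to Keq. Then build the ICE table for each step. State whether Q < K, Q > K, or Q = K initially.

Q₀ = 0.05868 vs Keq = 1349 ⇒ Q<K, forward
Step 1:
                   C          X          L          M
  I           0.6119      5.271    0.07302     0.7277
  C          -0.3563     0.5344     0.5344     0.5344
  E           0.2556      5.805     0.6074      1.262
  solve Keq expr → x = 0.1781; check Q = 1349
Then add 0.2391 M of M.
Step 2:
                   C          X          L          M
  I           0.2556      5.805     0.6074      1.501
  C          0.02751   -0.04126   -0.04126   -0.04126
  E           0.2831      5.764     0.5662       1.46
  solve Keq expr → x = -0.01375; check Q = 1349

Q₀ = 0.05868; Q < K (proceeds forward)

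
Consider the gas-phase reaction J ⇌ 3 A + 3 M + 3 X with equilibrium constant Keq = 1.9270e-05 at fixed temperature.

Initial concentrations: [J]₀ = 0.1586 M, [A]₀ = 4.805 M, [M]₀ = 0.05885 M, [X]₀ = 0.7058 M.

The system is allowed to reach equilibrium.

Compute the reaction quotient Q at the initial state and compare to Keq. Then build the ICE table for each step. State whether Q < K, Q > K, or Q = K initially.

Q₀ = 0.05013; Q > K (proceeds reverse)

Q₀ = 0.05013 vs Keq = 1.9270e-05 ⇒ Q>K, reverse
Step 1:
                   J          A          M          X
  Initial     0.1586      4.805    0.05885     0.7058
  Change       0.018   -0.05399   -0.05399   -0.05399
  Equil       0.1766      4.751   0.004857     0.6518
  solve Keq expr → x = -0.018; check Q = 1.9270e-05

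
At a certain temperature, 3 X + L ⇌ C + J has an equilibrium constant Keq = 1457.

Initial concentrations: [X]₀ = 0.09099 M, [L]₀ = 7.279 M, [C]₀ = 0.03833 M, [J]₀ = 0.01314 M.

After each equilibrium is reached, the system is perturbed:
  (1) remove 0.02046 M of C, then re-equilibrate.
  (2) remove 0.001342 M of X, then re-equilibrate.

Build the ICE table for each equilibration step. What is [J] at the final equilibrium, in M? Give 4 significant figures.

Q₀ = 0.09185 vs Keq = 1457 ⇒ Q<K, forward
Step 1:
                   X          L          C          J
  I          0.09099      7.279    0.03833    0.01314
  C          -0.0846    -0.0282     0.0282     0.0282
  E         0.006385      7.251    0.06653    0.04134
  solve Keq expr → x = 0.0282; check Q = 1457
Then remove 0.02046 M of C.
Step 2:
                   X          L          C          J
  I         0.006385      7.251    0.04607    0.04134
  C       -7.1551e-04 -2.3850e-04 2.3850e-04 2.3850e-04
  E          0.00567      7.251    0.04631    0.04158
  solve Keq expr → x = 2.3850e-04; check Q = 1457
Then remove 0.001342 M of X.
Step 3:
                   X          L          C          J
  I         0.004328      7.251    0.04631    0.04158
  C         0.001304 4.3477e-04 -4.3477e-04 -4.3477e-04
  E         0.005632      7.251    0.04588    0.04115
  solve Keq expr → x = -4.3477e-04; check Q = 1457

[J]_eq = 0.04115 M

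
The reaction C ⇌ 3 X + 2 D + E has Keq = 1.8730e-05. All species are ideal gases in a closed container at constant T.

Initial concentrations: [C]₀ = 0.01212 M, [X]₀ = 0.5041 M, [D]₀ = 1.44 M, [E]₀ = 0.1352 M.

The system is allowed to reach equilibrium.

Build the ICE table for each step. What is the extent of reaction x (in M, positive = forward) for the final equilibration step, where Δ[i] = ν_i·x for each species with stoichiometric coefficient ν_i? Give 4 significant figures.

Q₀ = 2.963 vs Keq = 1.8730e-05 ⇒ Q>K, reverse
Step 1:
                    C           X           D           E
  Initial     0.01212      0.5041        1.44      0.1352
  Change       0.1334     -0.4003     -0.2669     -0.1334
  Equil        0.1455      0.1038       1.173    0.001771
  solve Keq expr → x = -0.1334; check Q = 1.8730e-05

x = -0.1334 M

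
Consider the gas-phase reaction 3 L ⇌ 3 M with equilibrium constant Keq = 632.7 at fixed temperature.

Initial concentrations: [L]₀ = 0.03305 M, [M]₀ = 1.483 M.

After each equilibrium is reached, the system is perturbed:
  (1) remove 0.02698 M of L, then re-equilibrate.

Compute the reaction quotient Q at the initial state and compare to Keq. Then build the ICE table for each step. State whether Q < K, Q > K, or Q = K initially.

Q₀ = 9.0346e+04 vs Keq = 632.7 ⇒ Q>K, reverse
Step 1:
                   L          M
  init       0.03305      1.483
  Δ           0.1251    -0.1251
  eq          0.1582      1.358
  solve Keq expr → x = -0.04171; check Q = 632.7
Then remove 0.02698 M of L.
Step 2:
                   L          M
  init        0.1312      1.358
  Δ          0.02417   -0.02417
  eq          0.1554      1.334
  solve Keq expr → x = -0.008055; check Q = 632.7

Q₀ = 9.0346e+04; Q > K (proceeds reverse)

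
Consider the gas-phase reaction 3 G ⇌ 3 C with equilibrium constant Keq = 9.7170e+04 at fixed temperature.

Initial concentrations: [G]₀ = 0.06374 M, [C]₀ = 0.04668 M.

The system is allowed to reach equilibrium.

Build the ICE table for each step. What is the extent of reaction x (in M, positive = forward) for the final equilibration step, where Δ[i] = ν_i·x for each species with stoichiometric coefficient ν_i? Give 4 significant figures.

Q₀ = 0.3928 vs Keq = 9.7170e+04 ⇒ Q<K, forward
Step 1:
                   G          C
  init       0.06374    0.04668
  Δ         -0.06139    0.06139
  eq        0.002351     0.1081
  solve Keq expr → x = 0.02046; check Q = 9.7170e+04

x = 0.02046 M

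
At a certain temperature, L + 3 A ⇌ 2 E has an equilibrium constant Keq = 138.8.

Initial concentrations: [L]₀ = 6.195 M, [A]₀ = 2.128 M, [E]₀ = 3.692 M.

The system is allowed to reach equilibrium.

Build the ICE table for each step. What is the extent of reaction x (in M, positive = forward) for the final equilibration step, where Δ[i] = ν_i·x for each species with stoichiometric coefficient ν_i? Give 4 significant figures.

Q₀ = 0.2283 vs Keq = 138.8 ⇒ Q<K, forward
Step 1:
                    L           A           E
  init          6.195       2.128       3.692
  Δ           -0.6047      -1.814       1.209
  eq             5.59       0.314       4.901
  solve Keq expr → x = 0.6047; check Q = 138.8

x = 0.6047 M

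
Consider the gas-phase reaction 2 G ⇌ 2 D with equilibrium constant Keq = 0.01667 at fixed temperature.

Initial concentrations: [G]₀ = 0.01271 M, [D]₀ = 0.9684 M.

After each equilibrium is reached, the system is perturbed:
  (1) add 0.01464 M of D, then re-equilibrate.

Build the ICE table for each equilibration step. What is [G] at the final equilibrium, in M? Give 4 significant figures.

Q₀ = 5805 vs Keq = 0.01667 ⇒ Q>K, reverse
Step 1:
                   G          D
  init       0.01271     0.9684
  Δ           0.8562    -0.8562
  eq          0.8689     0.1122
  solve Keq expr → x = -0.4281; check Q = 0.01667
Then add 0.01464 M of D.
Step 2:
                   G          D
  init        0.8689     0.1268
  Δ          0.01297   -0.01297
  eq          0.8819     0.1139
  solve Keq expr → x = -0.006483; check Q = 0.01667

[G]_eq = 0.8819 M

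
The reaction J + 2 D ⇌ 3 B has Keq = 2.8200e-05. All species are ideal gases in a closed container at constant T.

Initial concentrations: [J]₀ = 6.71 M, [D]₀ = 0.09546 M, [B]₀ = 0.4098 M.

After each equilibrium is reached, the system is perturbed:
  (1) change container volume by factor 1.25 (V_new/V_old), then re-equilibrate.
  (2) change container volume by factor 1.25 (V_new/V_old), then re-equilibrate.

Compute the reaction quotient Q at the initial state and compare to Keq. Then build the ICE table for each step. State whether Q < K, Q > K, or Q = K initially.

Q₀ = 1.126; Q > K (proceeds reverse)

Q₀ = 1.126 vs Keq = 2.8200e-05 ⇒ Q>K, reverse
Step 1:
                  J         D         B
  Initial      6.71   0.09546    0.4098
  Change      0.127    0.2541   -0.3811
  Equil       6.837    0.3495   0.02867
  solve Keq expr → x = -0.127; check Q = 2.8200e-05
Then change container volume by factor 1.25 (V_new/V_old).
Step 2:
                  J         D         B
  Initial      5.47    0.2796   0.02293
  Change          0         0         0
  Equil        5.47    0.2796   0.02293
  solve Keq expr → x = 0; check Q = 2.8200e-05
Then change container volume by factor 1.25 (V_new/V_old).
Step 3:
                  J         D         B
  Initial     4.376    0.2237   0.01835
  Change          0         0         0
  Equil       4.376    0.2237   0.01835
  solve Keq expr → x = 0; check Q = 2.8200e-05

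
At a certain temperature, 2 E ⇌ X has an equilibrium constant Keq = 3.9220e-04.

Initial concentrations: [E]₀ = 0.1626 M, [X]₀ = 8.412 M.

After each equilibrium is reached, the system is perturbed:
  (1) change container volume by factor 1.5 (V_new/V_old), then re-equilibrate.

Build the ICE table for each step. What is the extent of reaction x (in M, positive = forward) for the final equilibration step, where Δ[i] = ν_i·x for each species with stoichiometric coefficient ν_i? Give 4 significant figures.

Q₀ = 318.2 vs Keq = 3.9220e-04 ⇒ Q>K, reverse
Step 1:
                  E         X
  init       0.1626     8.412
  Δ            16.6    -8.302
  eq          16.77    0.1102
  solve Keq expr → x = -8.302; check Q = 3.9220e-04
Then change container volume by factor 1.5 (V_new/V_old).
Step 2:
                  E         X
  init        11.18    0.0735
  Δ         0.04815  -0.02408
  eq          11.23   0.04942
  solve Keq expr → x = -0.02408; check Q = 3.9220e-04

x = -0.02408 M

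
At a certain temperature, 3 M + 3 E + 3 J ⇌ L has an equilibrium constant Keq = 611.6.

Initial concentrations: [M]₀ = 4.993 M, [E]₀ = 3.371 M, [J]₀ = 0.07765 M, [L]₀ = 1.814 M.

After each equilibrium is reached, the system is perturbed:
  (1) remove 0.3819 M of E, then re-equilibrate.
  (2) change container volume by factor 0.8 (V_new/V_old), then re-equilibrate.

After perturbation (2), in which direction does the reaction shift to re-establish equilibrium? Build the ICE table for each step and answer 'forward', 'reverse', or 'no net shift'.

Q₀ = 0.8126 vs Keq = 611.6 ⇒ Q<K, forward
Step 1:
                    M           E           J           L
  init          4.993       3.371     0.07765       1.814
  Δ          -0.06878    -0.06878    -0.06878     0.02293
  eq            4.924       3.302    0.008873       1.837
  solve Keq expr → x = 0.02293; check Q = 611.6
Then remove 0.3819 M of E.
Step 2:
                    M           E           J           L
  init          4.924        2.92    0.008873       1.837
  Δ          0.001153    0.001153    0.001153 -3.8444e-04
  eq            4.925       2.921     0.01003       1.837
  solve Keq expr → x = -3.8444e-04; check Q = 611.6
Then change container volume by factor 0.8 (V_new/V_old).
Step 3:
                    M           E           J           L
  init          6.157       3.652     0.01253       2.296
  Δ         -0.005602   -0.005602   -0.005602    0.001867
  eq            6.151       3.646    0.006931       2.298
  solve Keq expr → x = 0.001867; check Q = 611.6

Direction: forward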